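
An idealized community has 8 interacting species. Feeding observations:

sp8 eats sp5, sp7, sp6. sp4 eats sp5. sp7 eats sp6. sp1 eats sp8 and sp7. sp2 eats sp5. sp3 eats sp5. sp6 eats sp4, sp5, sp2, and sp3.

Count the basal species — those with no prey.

1

Basal species (no prey listed): sp5.
Count: 1.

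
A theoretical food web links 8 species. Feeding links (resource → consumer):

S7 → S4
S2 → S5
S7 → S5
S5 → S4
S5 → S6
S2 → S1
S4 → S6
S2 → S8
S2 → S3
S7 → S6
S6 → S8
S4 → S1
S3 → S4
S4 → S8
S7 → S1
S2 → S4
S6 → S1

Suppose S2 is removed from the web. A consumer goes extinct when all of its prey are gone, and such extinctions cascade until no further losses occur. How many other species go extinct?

Remove S2.
Round 1: S3 (all prey gone) → extinct.
No further losses. Total secondary extinctions: 1.

1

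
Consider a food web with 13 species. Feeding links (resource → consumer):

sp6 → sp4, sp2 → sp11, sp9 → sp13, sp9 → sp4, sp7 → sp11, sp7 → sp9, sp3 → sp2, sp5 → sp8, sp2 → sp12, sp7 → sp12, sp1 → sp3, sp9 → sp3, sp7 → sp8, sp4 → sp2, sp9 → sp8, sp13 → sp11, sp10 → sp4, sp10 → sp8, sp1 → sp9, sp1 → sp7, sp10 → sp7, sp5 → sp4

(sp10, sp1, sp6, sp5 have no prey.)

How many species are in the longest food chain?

One longest chain: sp10 → sp7 → sp9 → sp3 → sp2 → sp11.
It has 6 species and 5 links.

6 species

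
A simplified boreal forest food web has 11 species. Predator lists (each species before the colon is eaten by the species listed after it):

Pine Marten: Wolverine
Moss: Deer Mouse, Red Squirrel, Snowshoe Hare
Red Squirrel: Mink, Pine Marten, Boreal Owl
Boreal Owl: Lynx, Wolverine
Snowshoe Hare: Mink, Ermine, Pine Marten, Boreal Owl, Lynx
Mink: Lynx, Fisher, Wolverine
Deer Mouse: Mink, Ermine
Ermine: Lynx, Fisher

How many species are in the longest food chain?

4 species

One longest chain: Moss → Deer Mouse → Mink → Lynx.
It has 4 species and 3 links.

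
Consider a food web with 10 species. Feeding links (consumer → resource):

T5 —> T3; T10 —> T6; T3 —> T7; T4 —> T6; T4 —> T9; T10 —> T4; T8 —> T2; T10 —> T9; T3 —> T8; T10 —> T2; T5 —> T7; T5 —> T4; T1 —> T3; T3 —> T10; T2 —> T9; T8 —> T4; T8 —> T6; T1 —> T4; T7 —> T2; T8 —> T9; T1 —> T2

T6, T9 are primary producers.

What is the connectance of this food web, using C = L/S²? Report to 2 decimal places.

The web has S = 10 species and L = 21 feeding links.
C = L / S² = 21 / 100 = 0.2100 ≈ 0.21.

C = 0.21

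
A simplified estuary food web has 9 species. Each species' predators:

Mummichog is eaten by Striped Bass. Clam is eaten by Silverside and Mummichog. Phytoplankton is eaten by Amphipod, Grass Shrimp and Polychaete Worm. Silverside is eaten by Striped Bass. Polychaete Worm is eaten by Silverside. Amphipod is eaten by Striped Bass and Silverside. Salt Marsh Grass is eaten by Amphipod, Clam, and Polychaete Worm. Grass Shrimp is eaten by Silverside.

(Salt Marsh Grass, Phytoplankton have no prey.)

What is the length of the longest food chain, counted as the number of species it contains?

One longest chain: Salt Marsh Grass → Amphipod → Silverside → Striped Bass.
It has 4 species and 3 links.

4 species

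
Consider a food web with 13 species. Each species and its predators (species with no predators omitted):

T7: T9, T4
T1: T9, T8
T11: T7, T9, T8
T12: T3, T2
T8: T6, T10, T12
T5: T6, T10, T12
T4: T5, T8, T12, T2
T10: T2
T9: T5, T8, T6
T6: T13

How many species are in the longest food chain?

One longest chain: T11 → T7 → T9 → T5 → T12 → T3.
It has 6 species and 5 links.

6 species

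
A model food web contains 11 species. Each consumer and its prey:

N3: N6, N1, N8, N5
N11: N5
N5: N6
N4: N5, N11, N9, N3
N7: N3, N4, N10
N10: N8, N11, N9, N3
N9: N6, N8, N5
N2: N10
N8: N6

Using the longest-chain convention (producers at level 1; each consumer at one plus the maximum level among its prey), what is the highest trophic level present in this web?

Producers (level 1): N6, N1.
N6 → N5 → N11 → N10 → N7 gives N7 level 5.
No species has a prey at level 5, so no species reaches level 6.

5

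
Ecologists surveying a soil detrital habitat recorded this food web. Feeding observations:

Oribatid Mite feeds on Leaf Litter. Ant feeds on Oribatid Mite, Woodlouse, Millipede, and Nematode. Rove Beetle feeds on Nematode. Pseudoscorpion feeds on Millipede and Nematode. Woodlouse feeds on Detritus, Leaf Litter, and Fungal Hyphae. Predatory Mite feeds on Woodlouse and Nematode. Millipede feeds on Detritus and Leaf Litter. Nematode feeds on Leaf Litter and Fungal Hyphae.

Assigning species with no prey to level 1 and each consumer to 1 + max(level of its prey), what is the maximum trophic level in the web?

Basal resources (level 1): Leaf Litter, Detritus, Fungal Hyphae.
Leaf Litter → Nematode → Predatory Mite gives Predatory Mite level 3.
No species has a prey at level 3, so no species reaches level 4.

3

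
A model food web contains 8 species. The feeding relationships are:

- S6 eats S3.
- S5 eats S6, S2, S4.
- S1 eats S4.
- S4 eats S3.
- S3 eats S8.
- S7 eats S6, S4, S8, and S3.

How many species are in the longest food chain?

One longest chain: S8 → S3 → S6 → S5.
It has 4 species and 3 links.

4 species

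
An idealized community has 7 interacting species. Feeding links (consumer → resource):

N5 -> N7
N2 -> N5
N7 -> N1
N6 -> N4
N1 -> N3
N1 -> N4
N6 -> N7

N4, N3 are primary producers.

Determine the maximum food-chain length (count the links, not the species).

One longest chain: N4 → N1 → N7 → N5 → N2.
It has 5 species and 4 links.

4 links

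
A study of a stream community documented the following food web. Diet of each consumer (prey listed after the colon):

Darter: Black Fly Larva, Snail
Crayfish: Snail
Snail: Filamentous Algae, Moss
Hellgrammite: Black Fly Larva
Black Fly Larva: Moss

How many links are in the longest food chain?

2 links

One longest chain: Moss → Black Fly Larva → Hellgrammite.
It has 3 species and 2 links.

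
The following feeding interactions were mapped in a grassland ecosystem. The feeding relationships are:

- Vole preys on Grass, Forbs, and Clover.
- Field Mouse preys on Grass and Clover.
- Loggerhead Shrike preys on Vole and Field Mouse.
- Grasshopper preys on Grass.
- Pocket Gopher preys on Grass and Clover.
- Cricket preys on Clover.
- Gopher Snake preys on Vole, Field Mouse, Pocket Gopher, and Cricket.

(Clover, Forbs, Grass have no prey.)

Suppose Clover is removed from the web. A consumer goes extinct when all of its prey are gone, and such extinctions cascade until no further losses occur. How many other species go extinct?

1

Remove Clover.
Round 1: Cricket (all prey gone) → extinct.
No further losses. Total secondary extinctions: 1.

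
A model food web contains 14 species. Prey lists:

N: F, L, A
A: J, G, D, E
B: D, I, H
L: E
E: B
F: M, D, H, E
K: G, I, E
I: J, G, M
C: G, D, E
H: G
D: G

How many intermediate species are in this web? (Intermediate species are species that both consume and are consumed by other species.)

Intermediate species (has both prey and predators): D, I, H, B, E, F, L, A.
Count: 8.

8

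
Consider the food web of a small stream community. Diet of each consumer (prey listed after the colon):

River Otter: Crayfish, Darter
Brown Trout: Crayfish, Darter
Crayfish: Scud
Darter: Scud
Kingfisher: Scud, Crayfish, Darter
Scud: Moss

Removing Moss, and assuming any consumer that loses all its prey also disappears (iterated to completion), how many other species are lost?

Remove Moss.
Round 1: Scud (all prey gone) → extinct.
Round 2: Crayfish (all prey gone), Darter (all prey gone) → extinct.
Round 3: River Otter (all prey gone), Brown Trout (all prey gone), Kingfisher (all prey gone) → extinct.
No further losses. Total secondary extinctions: 6.

6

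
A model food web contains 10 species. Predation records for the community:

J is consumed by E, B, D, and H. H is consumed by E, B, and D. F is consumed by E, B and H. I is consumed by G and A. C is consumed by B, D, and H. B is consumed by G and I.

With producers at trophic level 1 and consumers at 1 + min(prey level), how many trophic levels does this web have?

Producers (level 1): C, J, F.
Following each consumer down to its lowest-level prey: C → B → I → A (levels 1 through 4).
All prey of A (I 3) are at level 3 or above, so A is at level 1 + 3 = 4.
Every consumer has at least one prey at level 3 or below, so none exceeds level 4.

4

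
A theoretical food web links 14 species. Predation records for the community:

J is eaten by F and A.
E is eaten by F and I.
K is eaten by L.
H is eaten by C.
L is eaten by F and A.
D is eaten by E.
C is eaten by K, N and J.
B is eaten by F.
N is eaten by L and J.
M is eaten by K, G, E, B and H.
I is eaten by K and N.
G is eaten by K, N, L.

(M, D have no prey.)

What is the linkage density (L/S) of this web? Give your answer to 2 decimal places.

There are L = 25 links among S = 14 species.
L/S = 25/14 = 1.7857 ≈ 1.79.

L/S = 1.79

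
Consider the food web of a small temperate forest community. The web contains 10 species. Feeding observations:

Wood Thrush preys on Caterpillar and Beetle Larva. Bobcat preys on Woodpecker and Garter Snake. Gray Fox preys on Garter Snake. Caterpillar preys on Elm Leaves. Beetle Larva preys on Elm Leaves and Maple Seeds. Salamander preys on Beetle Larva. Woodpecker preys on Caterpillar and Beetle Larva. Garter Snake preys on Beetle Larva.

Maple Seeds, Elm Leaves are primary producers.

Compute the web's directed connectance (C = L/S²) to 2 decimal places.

C = 0.12

The web has S = 10 species and L = 12 feeding links.
C = L / S² = 12 / 100 = 0.1200 ≈ 0.12.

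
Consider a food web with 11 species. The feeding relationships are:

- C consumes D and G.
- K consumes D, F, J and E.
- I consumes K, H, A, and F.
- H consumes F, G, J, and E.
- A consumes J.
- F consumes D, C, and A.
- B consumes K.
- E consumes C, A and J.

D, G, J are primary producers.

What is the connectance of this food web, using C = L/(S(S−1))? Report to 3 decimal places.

C = 0.200

The web has S = 11 species and L = 22 feeding links.
C = L / (S(S−1)) = 22 / 110 = 0.2000 ≈ 0.200.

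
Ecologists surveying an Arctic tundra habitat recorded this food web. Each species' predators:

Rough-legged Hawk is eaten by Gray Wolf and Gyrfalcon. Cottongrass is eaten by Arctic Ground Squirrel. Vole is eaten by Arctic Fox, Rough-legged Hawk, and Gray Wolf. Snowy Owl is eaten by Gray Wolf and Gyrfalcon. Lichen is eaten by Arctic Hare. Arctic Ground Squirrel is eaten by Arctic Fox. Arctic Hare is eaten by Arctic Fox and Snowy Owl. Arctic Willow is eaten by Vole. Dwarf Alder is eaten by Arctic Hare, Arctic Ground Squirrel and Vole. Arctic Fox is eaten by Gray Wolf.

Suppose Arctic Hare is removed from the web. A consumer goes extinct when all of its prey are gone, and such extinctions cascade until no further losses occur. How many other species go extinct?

Remove Arctic Hare.
Round 1: Snowy Owl (all prey gone) → extinct.
No further losses. Total secondary extinctions: 1.

1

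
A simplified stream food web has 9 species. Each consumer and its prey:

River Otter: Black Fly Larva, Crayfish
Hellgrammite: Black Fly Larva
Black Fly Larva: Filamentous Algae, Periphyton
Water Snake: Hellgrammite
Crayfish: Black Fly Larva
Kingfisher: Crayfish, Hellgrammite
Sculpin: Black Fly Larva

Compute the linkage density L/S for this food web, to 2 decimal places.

There are L = 10 links among S = 9 species.
L/S = 10/9 = 1.1111 ≈ 1.11.

L/S = 1.11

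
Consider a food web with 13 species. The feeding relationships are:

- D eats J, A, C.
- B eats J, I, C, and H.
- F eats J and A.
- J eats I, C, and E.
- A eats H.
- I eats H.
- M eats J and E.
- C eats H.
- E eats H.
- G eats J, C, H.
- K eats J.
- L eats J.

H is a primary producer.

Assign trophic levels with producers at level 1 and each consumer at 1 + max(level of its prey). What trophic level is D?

Trophic level 4

H is a producer → level 1.
C eats H → level 2.
J eats C (level 2); other prey at levels: E 2, I 2 → level 3.
D eats J (level 3); other prey at levels: C 2, A 2 → level 4.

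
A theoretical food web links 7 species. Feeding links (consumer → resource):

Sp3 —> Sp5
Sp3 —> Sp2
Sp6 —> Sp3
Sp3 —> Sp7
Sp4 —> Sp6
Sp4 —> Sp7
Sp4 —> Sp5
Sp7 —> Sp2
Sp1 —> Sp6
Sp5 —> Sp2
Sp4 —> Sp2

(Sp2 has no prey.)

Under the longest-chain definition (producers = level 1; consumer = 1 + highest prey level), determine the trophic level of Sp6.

Sp2 is a producer → level 1.
Sp5 eats Sp2 → level 2.
Sp3 eats Sp5 (level 2); other prey at levels: Sp2 1, Sp7 2 → level 3.
Sp6 eats Sp3 → level 4.

Trophic level 4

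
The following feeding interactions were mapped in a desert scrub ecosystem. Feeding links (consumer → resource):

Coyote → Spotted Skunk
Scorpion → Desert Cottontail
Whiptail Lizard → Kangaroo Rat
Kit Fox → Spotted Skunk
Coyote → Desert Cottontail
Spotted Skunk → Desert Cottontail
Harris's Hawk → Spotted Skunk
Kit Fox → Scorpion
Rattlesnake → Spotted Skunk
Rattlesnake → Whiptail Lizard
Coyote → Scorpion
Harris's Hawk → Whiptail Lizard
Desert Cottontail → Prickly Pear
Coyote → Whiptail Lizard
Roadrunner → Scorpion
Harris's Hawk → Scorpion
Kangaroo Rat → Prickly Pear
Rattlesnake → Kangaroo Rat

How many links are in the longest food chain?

3 links

One longest chain: Prickly Pear → Desert Cottontail → Spotted Skunk → Rattlesnake.
It has 4 species and 3 links.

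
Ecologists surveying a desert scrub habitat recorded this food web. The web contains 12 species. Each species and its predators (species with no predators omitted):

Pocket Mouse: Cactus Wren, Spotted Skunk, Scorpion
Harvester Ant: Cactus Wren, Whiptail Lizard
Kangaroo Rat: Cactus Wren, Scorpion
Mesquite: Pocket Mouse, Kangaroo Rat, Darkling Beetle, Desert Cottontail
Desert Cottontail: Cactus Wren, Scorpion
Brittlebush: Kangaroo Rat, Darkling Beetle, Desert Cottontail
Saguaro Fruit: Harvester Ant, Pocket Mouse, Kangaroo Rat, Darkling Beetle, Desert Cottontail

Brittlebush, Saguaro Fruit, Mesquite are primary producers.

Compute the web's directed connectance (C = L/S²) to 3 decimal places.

The web has S = 12 species and L = 21 feeding links.
C = L / S² = 21 / 144 = 0.1458 ≈ 0.146.

C = 0.146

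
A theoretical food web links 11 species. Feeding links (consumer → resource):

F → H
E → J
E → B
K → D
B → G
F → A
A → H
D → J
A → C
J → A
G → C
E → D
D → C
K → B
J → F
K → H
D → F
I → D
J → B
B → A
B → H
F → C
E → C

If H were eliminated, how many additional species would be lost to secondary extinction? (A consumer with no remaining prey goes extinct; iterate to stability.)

Remove H.
Every predator of it retains at least one other prey: A still has C; F still has C, A; B still has A, G; K still has B, D.
No consumer loses all prey, so no secondary extinctions occur.

0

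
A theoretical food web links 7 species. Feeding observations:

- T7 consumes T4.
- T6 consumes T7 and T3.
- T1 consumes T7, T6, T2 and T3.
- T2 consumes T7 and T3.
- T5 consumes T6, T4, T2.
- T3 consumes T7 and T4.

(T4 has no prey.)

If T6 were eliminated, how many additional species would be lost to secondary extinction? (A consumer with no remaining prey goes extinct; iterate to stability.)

0

Remove T6.
Every predator of it retains at least one other prey: T1 still has T7, T3, T2; T5 still has T4, T2.
No consumer loses all prey, so no secondary extinctions occur.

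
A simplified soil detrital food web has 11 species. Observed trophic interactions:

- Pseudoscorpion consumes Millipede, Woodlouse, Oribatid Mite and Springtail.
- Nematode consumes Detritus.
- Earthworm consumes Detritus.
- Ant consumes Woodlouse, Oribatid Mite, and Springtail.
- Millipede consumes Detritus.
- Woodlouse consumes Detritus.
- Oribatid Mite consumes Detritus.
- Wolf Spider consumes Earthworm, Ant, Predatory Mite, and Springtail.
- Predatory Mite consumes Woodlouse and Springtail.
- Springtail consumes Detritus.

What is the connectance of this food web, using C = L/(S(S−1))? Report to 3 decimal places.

C = 0.173

The web has S = 11 species and L = 19 feeding links.
C = L / (S(S−1)) = 19 / 110 = 0.1727 ≈ 0.173.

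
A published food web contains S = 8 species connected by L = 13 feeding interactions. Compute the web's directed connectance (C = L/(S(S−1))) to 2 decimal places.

C = 0.23

The web has S = 8 species and L = 13 feeding links.
C = L / (S(S−1)) = 13 / 56 = 0.2321 ≈ 0.23.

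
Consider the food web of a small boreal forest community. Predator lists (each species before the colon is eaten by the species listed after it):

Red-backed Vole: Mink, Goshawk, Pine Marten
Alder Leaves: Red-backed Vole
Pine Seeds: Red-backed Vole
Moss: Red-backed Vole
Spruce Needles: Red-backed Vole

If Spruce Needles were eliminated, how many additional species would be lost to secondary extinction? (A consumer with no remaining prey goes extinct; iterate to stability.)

Remove Spruce Needles.
Every predator of it retains at least one other prey: Red-backed Vole still has Pine Seeds, Moss, Alder Leaves.
No consumer loses all prey, so no secondary extinctions occur.

0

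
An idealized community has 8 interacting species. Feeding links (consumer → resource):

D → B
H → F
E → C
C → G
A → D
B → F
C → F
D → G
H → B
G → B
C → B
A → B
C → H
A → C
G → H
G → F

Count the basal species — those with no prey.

1

Basal species (no prey listed): F.
Count: 1.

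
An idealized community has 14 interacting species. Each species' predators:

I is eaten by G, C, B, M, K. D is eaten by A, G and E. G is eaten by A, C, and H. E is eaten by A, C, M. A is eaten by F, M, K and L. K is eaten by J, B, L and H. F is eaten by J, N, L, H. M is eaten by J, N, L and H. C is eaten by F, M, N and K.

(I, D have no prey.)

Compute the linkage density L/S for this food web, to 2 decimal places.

L/S = 2.43

There are L = 34 links among S = 14 species.
L/S = 34/14 = 2.4286 ≈ 2.43.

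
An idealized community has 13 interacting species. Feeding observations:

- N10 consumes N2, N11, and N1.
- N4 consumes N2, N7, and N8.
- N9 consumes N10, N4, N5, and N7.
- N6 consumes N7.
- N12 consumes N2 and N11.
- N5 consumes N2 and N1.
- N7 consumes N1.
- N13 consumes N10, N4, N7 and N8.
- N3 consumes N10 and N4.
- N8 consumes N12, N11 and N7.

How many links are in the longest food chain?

4 links

One longest chain: N2 → N12 → N8 → N4 → N3.
It has 5 species and 4 links.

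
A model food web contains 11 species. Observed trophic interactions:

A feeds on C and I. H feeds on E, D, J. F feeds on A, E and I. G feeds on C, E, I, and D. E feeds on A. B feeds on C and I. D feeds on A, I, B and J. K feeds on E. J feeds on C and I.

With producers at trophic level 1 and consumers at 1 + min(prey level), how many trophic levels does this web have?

Producers (level 1): I, C.
Following each consumer down to its lowest-level prey: I → A → E → K (levels 1 through 4).
All prey of K (E 3) are at level 3 or above, so K is at level 1 + 3 = 4.
Every consumer has at least one prey at level 3 or below, so none exceeds level 4.

4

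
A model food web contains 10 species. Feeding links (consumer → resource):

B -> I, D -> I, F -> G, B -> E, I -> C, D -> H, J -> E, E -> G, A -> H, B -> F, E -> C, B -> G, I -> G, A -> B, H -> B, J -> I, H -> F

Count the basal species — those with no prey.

Basal species (no prey listed): G, C.
Count: 2.

2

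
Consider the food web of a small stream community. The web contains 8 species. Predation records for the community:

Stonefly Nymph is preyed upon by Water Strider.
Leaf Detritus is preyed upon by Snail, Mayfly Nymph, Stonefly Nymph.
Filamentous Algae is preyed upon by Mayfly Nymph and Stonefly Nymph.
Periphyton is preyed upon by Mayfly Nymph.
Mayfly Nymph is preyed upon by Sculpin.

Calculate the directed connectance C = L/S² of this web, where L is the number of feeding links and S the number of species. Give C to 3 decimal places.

C = 0.125

The web has S = 8 species and L = 8 feeding links.
C = L / S² = 8 / 64 = 0.1250 ≈ 0.125.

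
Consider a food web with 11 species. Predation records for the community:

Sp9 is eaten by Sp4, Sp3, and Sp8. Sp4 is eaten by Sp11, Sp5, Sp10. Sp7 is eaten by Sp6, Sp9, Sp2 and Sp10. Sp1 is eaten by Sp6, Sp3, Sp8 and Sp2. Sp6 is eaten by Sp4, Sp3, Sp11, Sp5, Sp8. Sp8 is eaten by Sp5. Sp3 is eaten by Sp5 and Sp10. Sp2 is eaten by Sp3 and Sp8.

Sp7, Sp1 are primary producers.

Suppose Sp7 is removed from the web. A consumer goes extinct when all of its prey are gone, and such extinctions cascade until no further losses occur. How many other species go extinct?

Remove Sp7.
Round 1: Sp9 (all prey gone) → extinct.
No further losses. Total secondary extinctions: 1.

1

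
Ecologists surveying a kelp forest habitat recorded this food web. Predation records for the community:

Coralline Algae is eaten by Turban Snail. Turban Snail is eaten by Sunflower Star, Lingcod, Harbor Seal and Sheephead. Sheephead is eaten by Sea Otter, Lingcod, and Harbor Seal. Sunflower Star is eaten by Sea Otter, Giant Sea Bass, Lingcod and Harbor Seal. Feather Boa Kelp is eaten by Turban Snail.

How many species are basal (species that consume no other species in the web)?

2

Basal species (no prey listed): Coralline Algae, Feather Boa Kelp.
Count: 2.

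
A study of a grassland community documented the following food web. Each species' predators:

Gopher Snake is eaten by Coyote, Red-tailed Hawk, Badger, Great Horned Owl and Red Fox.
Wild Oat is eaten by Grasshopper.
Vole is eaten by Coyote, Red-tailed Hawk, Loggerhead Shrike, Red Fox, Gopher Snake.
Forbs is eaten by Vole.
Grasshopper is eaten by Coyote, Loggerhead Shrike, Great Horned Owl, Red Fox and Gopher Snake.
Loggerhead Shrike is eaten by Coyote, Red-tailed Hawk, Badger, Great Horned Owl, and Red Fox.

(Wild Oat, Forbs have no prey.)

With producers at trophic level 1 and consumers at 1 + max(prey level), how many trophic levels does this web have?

Producers (level 1): Wild Oat, Forbs.
Forbs → Vole → Loggerhead Shrike → Red-tailed Hawk gives Red-tailed Hawk level 4.
No species has a prey at level 4, so no species reaches level 5.

4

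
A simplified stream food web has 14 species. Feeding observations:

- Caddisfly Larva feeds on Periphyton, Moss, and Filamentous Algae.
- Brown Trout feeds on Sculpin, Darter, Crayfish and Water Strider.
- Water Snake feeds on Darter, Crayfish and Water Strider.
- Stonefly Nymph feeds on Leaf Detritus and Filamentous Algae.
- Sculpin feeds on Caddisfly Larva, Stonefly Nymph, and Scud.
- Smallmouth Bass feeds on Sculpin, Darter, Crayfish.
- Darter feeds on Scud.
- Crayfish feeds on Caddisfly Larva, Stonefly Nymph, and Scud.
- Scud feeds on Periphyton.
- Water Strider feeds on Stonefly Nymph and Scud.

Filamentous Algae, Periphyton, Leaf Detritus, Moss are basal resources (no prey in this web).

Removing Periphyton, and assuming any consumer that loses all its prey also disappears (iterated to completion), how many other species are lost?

Remove Periphyton.
Round 1: Scud (all prey gone) → extinct.
Round 2: Darter (all prey gone) → extinct.
No further losses. Total secondary extinctions: 2.

2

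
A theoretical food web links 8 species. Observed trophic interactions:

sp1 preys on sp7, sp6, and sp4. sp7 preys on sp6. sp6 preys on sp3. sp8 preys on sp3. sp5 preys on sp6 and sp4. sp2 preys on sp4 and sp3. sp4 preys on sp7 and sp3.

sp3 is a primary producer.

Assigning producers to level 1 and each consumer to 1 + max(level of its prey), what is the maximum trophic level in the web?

5

Producers (level 1): sp3.
sp3 → sp6 → sp7 → sp4 → sp1 gives sp1 level 5.
No species has a prey at level 5, so no species reaches level 6.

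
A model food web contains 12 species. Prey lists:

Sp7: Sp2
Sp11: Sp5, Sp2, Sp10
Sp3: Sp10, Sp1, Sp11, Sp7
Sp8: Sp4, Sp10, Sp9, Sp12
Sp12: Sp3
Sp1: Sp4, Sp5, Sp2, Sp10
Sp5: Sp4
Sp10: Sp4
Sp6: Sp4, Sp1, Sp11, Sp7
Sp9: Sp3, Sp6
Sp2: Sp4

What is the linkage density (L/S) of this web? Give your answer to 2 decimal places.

L/S = 2.17

There are L = 26 links among S = 12 species.
L/S = 26/12 = 2.1667 ≈ 2.17.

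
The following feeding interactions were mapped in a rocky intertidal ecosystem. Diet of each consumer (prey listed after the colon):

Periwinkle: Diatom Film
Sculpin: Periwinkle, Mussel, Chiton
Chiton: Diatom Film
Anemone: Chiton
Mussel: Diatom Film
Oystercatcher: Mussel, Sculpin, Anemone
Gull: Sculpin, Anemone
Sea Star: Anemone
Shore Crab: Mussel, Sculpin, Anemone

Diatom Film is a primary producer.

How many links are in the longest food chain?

One longest chain: Diatom Film → Periwinkle → Sculpin → Gull.
It has 4 species and 3 links.

3 links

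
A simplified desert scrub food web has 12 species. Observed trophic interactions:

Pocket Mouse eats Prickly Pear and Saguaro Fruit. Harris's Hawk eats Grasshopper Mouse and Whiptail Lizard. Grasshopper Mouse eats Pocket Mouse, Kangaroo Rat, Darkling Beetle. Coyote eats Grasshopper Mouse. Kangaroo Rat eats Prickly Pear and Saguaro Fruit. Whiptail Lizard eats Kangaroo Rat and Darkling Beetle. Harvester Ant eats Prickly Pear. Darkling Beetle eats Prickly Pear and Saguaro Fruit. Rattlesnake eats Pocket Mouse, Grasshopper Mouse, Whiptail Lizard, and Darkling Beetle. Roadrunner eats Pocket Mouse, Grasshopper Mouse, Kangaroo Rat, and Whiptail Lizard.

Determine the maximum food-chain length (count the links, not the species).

3 links

One longest chain: Saguaro Fruit → Darkling Beetle → Grasshopper Mouse → Coyote.
It has 4 species and 3 links.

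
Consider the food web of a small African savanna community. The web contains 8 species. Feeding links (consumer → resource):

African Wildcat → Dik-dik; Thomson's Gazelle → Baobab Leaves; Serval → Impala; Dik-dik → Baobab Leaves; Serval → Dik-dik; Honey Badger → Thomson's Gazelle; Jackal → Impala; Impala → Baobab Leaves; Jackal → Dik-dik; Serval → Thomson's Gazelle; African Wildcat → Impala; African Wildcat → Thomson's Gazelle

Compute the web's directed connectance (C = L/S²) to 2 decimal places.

C = 0.19

The web has S = 8 species and L = 12 feeding links.
C = L / S² = 12 / 64 = 0.1875 ≈ 0.19.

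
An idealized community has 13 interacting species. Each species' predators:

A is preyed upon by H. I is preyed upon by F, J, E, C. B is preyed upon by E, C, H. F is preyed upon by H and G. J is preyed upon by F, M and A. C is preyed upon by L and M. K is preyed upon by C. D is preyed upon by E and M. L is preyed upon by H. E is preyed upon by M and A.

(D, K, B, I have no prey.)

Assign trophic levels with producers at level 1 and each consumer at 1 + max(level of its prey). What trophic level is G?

I is a producer → level 1.
J eats I → level 2.
F eats J (level 2); other prey at levels: I 1 → level 3.
G eats F → level 4.

Trophic level 4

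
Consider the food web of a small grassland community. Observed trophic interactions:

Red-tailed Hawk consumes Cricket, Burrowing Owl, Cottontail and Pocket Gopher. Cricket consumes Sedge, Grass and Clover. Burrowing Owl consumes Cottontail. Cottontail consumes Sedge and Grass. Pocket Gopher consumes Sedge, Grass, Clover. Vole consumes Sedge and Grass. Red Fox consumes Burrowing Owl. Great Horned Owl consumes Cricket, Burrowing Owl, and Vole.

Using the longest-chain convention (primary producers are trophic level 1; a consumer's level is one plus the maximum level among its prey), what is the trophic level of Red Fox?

Grass is a producer → level 1.
Cottontail eats Grass (level 1); other prey at levels: Sedge 1 → level 2.
Burrowing Owl eats Cottontail → level 3.
Red Fox eats Burrowing Owl → level 4.

Trophic level 4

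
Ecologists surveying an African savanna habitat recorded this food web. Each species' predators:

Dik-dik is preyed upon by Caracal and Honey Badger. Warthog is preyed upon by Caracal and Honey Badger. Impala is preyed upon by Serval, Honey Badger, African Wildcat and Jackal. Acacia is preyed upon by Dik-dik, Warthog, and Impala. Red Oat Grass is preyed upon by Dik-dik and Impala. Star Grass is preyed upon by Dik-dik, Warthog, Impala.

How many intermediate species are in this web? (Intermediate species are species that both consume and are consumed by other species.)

3

Intermediate species (has both prey and predators): Warthog, Dik-dik, Impala.
Count: 3.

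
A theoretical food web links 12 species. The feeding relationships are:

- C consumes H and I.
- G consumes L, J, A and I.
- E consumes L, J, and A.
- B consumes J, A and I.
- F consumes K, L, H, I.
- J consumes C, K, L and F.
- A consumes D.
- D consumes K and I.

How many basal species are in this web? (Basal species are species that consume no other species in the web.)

4

Basal species (no prey listed): L, H, I, K.
Count: 4.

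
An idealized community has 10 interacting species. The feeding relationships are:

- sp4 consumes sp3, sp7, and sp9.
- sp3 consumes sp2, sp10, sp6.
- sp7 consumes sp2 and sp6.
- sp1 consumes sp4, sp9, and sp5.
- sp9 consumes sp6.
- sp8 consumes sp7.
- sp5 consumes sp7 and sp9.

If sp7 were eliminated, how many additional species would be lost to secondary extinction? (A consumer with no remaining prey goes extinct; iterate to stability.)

1

Remove sp7.
Round 1: sp8 (all prey gone) → extinct.
No further losses. Total secondary extinctions: 1.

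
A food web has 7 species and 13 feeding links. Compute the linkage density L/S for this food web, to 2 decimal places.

There are L = 13 links among S = 7 species.
L/S = 13/7 = 1.8571 ≈ 1.86.

L/S = 1.86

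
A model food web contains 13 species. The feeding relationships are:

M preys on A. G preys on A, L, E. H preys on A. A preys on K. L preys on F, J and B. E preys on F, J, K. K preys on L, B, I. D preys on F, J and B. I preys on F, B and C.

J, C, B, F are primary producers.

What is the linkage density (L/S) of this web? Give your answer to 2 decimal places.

There are L = 21 links among S = 13 species.
L/S = 21/13 = 1.6154 ≈ 1.62.

L/S = 1.62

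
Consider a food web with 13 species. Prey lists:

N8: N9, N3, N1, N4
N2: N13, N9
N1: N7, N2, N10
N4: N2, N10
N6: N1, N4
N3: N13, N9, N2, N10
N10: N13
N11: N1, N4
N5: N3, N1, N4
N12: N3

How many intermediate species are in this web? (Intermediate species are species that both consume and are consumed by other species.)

5

Intermediate species (has both prey and predators): N2, N10, N3, N1, N4.
Count: 5.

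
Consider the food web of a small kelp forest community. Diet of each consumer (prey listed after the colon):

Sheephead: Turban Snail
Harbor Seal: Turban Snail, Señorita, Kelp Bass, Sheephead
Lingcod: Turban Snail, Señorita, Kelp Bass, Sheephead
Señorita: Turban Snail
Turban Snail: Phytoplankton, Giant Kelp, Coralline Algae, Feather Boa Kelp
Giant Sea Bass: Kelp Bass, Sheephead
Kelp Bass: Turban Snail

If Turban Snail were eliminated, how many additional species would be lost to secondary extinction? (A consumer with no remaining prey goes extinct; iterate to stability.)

6

Remove Turban Snail.
Round 1: Señorita (all prey gone), Kelp Bass (all prey gone), Sheephead (all prey gone) → extinct.
Round 2: Giant Sea Bass (all prey gone), Harbor Seal (all prey gone), Lingcod (all prey gone) → extinct.
No further losses. Total secondary extinctions: 6.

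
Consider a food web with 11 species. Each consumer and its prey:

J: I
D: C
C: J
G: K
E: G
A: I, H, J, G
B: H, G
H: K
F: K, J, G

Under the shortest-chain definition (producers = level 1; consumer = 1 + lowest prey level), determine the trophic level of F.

Trophic level 2

K is a producer → level 1.
F eats K → level 2.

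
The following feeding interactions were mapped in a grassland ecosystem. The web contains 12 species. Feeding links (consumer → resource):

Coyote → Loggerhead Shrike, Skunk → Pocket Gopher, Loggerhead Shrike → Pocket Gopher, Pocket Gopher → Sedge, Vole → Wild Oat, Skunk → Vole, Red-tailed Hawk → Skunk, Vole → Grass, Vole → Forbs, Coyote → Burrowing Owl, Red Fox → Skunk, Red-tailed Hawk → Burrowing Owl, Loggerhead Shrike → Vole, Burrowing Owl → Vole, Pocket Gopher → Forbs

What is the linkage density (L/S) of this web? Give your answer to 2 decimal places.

There are L = 15 links among S = 12 species.
L/S = 15/12 = 1.2500 ≈ 1.25.

L/S = 1.25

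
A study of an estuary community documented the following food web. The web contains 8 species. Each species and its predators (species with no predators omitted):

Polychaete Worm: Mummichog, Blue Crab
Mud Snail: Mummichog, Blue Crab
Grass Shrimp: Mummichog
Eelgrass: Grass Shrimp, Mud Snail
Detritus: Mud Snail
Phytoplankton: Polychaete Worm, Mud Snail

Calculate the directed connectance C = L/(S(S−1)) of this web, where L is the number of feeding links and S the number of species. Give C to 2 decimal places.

The web has S = 8 species and L = 10 feeding links.
C = L / (S(S−1)) = 10 / 56 = 0.1786 ≈ 0.18.

C = 0.18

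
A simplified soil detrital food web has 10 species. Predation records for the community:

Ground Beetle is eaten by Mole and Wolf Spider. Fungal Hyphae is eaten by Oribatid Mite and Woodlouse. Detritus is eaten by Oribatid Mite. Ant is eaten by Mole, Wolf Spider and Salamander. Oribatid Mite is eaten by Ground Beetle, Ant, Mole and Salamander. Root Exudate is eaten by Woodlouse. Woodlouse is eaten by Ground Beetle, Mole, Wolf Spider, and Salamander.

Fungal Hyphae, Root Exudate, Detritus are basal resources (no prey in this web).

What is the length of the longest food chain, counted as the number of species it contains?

One longest chain: Fungal Hyphae → Oribatid Mite → Ant → Salamander.
It has 4 species and 3 links.

4 species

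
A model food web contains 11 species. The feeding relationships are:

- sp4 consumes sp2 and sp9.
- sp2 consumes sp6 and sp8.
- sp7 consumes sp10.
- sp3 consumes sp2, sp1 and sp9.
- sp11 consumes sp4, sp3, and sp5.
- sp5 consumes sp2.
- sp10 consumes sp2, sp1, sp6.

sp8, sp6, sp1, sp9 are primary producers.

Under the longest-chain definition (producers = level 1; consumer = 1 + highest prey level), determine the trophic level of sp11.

Trophic level 4

sp8 is a producer → level 1.
sp2 eats sp8 (level 1); other prey at levels: sp6 1 → level 2.
sp5 eats sp2 → level 3.
sp11 eats sp5 (level 3); other prey at levels: sp4 3, sp3 3 → level 4.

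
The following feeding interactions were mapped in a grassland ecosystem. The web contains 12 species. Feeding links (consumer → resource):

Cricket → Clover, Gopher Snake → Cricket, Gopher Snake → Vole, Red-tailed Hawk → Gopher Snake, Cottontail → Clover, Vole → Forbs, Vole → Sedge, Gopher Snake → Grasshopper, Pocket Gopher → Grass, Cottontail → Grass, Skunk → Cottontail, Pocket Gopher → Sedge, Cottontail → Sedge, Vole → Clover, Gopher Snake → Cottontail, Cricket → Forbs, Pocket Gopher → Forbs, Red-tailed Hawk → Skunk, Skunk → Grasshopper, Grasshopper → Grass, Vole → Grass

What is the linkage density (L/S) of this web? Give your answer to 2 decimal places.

L/S = 1.75

There are L = 21 links among S = 12 species.
L/S = 21/12 = 1.7500 ≈ 1.75.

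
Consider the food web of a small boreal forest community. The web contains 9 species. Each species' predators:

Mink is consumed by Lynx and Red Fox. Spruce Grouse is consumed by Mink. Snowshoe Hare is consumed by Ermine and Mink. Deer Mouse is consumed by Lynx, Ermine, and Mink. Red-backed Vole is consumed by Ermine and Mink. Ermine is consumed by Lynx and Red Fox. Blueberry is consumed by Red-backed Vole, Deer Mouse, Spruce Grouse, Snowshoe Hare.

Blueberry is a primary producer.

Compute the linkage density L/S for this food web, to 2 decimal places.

L/S = 1.78

There are L = 16 links among S = 9 species.
L/S = 16/9 = 1.7778 ≈ 1.78.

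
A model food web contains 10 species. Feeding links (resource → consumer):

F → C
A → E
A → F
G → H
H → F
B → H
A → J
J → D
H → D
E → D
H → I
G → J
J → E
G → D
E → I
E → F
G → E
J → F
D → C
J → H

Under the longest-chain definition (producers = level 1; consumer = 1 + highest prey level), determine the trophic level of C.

G is a producer → level 1.
J eats G (level 1); other prey at levels: A 1 → level 2.
E eats J (level 2); other prey at levels: G 1, A 1 → level 3.
D eats E (level 3); other prey at levels: G 1, J 2, H 3 → level 4.
C eats D (level 4); other prey at levels: F 4 → level 5.

Trophic level 5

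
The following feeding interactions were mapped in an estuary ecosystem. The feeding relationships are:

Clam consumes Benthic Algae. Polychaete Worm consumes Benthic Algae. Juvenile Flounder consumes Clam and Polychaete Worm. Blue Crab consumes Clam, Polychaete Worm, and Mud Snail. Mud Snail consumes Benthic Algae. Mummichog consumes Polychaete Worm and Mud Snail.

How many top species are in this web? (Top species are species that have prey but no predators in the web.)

3

Top species (has prey, but nothing eats it): Juvenile Flounder, Blue Crab, Mummichog.
Count: 3.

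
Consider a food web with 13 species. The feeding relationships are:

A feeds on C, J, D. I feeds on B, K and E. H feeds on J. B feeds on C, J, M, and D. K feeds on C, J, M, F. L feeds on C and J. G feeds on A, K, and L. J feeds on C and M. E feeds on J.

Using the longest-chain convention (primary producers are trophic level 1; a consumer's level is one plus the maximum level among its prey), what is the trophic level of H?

M is a producer → level 1.
J eats M (level 1); other prey at levels: C 1 → level 2.
H eats J → level 3.

Trophic level 3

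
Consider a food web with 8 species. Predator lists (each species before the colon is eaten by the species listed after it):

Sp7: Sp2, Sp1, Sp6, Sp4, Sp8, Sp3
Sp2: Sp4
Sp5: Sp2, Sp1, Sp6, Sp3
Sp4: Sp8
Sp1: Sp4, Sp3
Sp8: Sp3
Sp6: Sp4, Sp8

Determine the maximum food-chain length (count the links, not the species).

4 links

One longest chain: Sp5 → Sp2 → Sp4 → Sp8 → Sp3.
It has 5 species and 4 links.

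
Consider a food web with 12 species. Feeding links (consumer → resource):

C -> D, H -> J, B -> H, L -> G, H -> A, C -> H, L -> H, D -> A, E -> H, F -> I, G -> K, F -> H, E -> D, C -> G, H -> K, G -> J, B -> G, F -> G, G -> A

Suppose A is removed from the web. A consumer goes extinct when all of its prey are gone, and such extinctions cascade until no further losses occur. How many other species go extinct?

1

Remove A.
Round 1: D (all prey gone) → extinct.
No further losses. Total secondary extinctions: 1.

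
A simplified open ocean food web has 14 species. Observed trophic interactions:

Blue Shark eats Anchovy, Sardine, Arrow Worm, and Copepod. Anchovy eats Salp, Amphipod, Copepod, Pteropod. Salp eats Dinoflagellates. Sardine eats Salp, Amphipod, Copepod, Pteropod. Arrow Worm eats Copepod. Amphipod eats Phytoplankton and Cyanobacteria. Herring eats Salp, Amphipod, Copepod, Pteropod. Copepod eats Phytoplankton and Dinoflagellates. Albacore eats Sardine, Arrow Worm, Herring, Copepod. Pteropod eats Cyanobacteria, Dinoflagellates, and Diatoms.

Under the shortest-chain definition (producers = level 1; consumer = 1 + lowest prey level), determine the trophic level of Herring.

Trophic level 3

Cyanobacteria is a producer → level 1.
Amphipod eats Cyanobacteria → level 2.
Herring eats Amphipod → level 3.
No prey of Herring is below level 2, so 3 is the minimum.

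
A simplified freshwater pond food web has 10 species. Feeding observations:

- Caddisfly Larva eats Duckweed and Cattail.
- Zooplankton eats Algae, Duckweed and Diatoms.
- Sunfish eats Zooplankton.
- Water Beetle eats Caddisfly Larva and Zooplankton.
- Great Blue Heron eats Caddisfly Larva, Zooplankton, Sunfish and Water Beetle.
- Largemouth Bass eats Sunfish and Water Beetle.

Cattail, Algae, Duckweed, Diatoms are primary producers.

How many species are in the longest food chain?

One longest chain: Algae → Zooplankton → Water Beetle → Largemouth Bass.
It has 4 species and 3 links.

4 species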